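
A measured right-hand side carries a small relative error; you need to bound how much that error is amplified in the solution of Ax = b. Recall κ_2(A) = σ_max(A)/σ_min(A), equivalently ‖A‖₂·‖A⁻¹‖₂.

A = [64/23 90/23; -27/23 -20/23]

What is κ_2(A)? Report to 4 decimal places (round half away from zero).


11.5000

form AᵀA = [4825/529 6300/529; 6300/529 8500/529] with trace 13325/529 and determinant 2500/529
solving λ² − 13325/529·λ + 2500/529 = 0 gives λ = 25, 100/529
κ = σ_max/σ_min = 5/(10/23) = 11.5000


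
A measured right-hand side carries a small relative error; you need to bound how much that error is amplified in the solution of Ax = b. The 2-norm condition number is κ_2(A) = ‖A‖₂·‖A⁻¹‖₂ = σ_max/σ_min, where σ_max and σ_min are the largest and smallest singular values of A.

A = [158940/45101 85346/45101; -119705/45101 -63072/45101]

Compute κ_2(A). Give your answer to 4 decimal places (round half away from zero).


265.3000

form AᵀA = [39591210625/2034100201 21114927000/2034100201; 21114927000/2034100201 11262016900/2034100201] with trace 175962725/7038409 and determinant 62500/7038409
λ_max, λ_min = (175962725/7038409 ± √30961120987175625/49539201251281)/2 = 25, 2500/7038409
so κ_2 = √(25 / (2500/7038409)) = 265.3000


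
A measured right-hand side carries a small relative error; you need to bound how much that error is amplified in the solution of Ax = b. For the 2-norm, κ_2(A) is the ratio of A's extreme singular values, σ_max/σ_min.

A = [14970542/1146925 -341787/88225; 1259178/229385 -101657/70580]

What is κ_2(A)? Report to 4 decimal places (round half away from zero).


M = AᵀA = [1560682595656/7783650625 -910271269341/15567301250; -910271269341/15567301250 2127447295129/124538410000]. tr(M)=43357390121/199261456, det(M)=302934025/49815364
char-poly roots: 3481/16 and 348100/12453841
κ_2(A) = √(λ_max/λ_min) = √((3481/16) / (348100/12453841)) = 88.2250

88.2250


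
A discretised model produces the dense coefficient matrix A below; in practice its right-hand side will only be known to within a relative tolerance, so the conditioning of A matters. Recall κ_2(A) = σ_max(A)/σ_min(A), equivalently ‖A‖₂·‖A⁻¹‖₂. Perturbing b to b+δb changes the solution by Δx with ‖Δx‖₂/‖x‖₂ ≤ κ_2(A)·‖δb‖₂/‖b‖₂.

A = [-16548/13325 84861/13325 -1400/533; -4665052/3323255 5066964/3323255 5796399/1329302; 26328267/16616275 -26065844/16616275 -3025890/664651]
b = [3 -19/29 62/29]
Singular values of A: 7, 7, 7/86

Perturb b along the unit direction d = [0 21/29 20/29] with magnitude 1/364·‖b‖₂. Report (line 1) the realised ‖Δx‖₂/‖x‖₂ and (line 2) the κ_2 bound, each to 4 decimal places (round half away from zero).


largest singular value 7, smallest 7/86
condition number: 7 ÷ (7/86) = 86.0000
worst-case relative error ≤ 86.0000 × 1/364 = 0.2363
solve Ax = b  →  x = [11.5169 3.6567 2.2787]
‖b‖₂ = 3.7417 and ‖x‖₂ = 12.2965
δb = ε·‖b‖·d = [0.0000 0.0074 0.0071]; solving A·Δx = δb gives ‖Δx‖ = 0.1263
dividing the unrounded norms, ‖Δx‖/‖x‖ = 0.0103
so the bound overstates the realised error by a factor of ≈ 23.0047 (computed from the unrounded values)

0.0103
0.2363


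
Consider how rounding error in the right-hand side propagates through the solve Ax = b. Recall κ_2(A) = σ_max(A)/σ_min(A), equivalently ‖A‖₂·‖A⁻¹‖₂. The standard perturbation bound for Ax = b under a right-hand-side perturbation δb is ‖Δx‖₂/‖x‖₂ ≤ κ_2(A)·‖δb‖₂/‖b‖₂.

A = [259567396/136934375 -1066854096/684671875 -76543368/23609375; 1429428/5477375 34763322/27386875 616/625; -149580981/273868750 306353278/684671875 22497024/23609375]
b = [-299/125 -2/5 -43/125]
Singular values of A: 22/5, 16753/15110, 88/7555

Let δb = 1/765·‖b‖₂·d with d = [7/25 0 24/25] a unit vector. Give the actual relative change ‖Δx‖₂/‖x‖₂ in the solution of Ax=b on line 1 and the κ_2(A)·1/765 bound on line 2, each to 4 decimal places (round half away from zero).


largest singular value 22/5, smallest 88/7555
κ_2(A) = (22/5) / (88/7555) = 377.7500
κ_2(A)·‖δb‖/‖b‖ = 0.4938
solve Ax = b  →  x = [-48.2080 49.3106 -51.1477]
‖b‖₂ = 2.4495 and ‖x‖₂ = 85.8582
δb = ε·‖b‖·d = [0.0009 0.0000 0.0031]; solving A·Δx = δb gives ‖Δx‖ = 0.2749
dividing the unrounded norms, ‖Δx‖/‖x‖ = 0.0032
tightness: 0.0032 against a bound of 0.4938 (unrounded ratio ≈ 0.0065)

0.0032
0.4938


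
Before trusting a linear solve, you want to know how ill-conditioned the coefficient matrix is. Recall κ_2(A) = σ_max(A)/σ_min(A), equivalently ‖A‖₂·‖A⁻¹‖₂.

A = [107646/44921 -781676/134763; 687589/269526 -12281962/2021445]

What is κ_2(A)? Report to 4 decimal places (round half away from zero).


348.5250

form AᵀA = [1058186017/86378436 -9523144169/323919135; -9523144169/323919135 342836502484/4858787025] with trace 1609437863761/19435148100 and determinant 274299844/4858787025
char-poly roots: 8281/100 and 132496/194351481
κ_2(A) = √(λ_max/λ_min) = √((8281/100) / (132496/194351481)) = 348.5250


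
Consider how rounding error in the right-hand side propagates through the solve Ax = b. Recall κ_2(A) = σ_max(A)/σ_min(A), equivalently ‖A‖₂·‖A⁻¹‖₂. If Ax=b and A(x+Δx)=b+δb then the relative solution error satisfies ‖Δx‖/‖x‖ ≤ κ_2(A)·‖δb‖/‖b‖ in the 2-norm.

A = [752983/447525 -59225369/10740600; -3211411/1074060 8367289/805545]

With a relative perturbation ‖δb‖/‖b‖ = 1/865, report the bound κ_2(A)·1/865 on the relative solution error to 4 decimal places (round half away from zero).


form AᵀA = [1174652680369/99792810000 -6037721318237/149689215000; -6037721318237/149689215000 496841658594841/3592541160000] with trace 862606648141/5748065856 and determinant 90075015625/91969053696
λ_max, λ_min = (862606648141/5748065856 ± √743960790136602796505881/33040261084913012736)/2 = 2401/16, 37515625/5748065856
κ_2(A) = √(λ_max/λ_min) = √((2401/16) / (37515625/5748065856)) = 151.6320
bound on ‖Δx‖/‖x‖: κ·ε = 151.6320·1/865 = 0.1753

0.1753


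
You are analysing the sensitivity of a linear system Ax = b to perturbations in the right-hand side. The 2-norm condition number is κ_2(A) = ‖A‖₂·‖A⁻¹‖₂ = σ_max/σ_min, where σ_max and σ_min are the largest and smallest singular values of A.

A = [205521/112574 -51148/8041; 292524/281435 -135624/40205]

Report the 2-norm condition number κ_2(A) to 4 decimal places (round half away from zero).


form AᵀA = [4838246361/1096272100 -591948534/39152575; -591948534/39152575 289954384/5593225] with trace 2466772225/43850884 and determinant 2250000/10962721
λ_max, λ_min = (2466772225/43850884 ± √6083386578207450625/1922900027581456)/2 = 225/4, 40000/10962721
κ_2(A) = √(λ_max/λ_min) = √((225/4) / (40000/10962721)) = 124.1625

124.1625


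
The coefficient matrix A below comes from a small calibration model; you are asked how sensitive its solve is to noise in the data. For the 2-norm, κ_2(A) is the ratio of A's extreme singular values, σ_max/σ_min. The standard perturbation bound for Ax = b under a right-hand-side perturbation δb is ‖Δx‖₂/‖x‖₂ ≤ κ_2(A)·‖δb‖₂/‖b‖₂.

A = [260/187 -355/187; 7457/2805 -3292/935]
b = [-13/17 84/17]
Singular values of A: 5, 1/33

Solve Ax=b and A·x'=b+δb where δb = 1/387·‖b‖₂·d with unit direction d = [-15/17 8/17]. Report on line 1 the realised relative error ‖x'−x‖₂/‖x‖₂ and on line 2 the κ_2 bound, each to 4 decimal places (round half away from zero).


0.0043
0.4264

from the listed singular values, σ₁ = 5, σ_n = 1/33
condition number: 5 ÷ (1/33) = 165.0000
perturbation bound = 165.0000·1/387 = 0.4264
solve Ax = b  →  x = [79.6800 58.7600]
2-norm of b is 5.0000; of x, 99.0032
Δx = A⁻¹·δb where δb = 1/387·5.0000·d; ‖Δx‖ = 0.4264
realised ‖Δx‖/‖x‖ = 0.0043
realised/bound (from unrounded values) ≈ 0.0101


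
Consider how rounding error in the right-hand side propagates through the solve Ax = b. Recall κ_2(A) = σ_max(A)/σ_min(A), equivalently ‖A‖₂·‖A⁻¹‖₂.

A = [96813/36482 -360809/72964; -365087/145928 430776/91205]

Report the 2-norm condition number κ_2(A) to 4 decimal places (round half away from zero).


370.0000

M = AᵀA = [336804553/25321024 -394679817/15825640; -394679817/15825640 7400316001/158256400]. tr(M)=131561861/2190400, det(M)=923521/35046400
eigenvalues of AᵀA: λ = (tr ± √(tr²−4·det))/2 = 961/16, 961/2190400
σ_max=√(961/16)=(31/4), σ_min=√(961/2190400)=(31/1480) → κ = 370.0000


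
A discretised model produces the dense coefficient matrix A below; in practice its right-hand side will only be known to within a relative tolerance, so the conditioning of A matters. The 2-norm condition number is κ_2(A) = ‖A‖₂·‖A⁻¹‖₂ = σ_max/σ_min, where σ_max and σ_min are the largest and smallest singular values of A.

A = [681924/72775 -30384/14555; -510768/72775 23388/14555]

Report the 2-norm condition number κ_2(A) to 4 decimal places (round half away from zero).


355.0000

AᵀA = [29036171664/211848025 -1306616832/42369605; -1306616832/42369605 58807440/8473921]; tr = 18147744/126025, det = 20736/126025
char-poly roots: 144 and 144/126025
σ_max=√144=12, σ_min=√(144/126025)=(12/355) → κ = 355.0000


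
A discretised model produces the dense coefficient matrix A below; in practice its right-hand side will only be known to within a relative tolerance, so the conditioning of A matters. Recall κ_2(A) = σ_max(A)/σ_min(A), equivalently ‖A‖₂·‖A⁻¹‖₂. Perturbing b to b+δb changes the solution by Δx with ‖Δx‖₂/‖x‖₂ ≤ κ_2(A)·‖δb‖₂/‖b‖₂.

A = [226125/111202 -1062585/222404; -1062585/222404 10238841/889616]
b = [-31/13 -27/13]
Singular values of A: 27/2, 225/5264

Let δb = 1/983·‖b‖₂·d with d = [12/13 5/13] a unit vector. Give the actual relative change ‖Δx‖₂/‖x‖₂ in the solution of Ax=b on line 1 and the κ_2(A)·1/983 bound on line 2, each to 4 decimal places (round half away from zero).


σ_max = 27/2, σ_min = 225/5264
κ = σ_max/σ_min = (27/2)/(225/5264) = 315.8400
worst-case relative error ≤ 315.8400 × 1/983 = 0.3213
solve Ax = b  →  x = [-64.7592 -27.0632]
‖b‖ = 3.1623, ‖x‖ = 70.1867
with δb = [0.0030 0.0012], A·Δx = δb → ‖Δx‖ = 0.0753
dividing the unrounded norms, ‖Δx‖/‖x‖ = 0.0011
tightness: 0.0011 against a bound of 0.3213 (unrounded ratio ≈ 0.0033)

0.0011
0.3213


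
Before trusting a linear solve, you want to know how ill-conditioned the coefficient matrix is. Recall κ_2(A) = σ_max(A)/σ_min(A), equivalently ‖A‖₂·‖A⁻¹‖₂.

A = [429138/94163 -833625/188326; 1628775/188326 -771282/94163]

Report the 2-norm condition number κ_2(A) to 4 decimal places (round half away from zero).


AᵀA = [11728531809/122722084 -2792361600/30680521; -2792361600/30680521 10638181089/122722084]; tr = 13297689/72962, det = 531441/583696
solving λ² − 13297689/72962·λ + 531441/583696 = 0 gives λ = 729/4, 729/145924
σ_max=√(729/4)=(27/2), σ_min=√(729/145924)=(27/382) → κ = 191.0000

191.0000


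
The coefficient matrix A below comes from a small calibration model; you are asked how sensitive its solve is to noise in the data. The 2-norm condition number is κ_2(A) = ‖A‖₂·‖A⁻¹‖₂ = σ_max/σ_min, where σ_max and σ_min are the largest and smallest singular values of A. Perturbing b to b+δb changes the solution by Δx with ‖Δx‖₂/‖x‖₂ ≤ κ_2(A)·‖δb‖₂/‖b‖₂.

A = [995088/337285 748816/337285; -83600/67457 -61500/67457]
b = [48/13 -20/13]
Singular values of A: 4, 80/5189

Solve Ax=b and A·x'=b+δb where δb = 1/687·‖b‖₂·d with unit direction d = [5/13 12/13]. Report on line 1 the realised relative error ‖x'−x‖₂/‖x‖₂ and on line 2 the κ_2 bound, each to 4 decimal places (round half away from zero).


0.3777
0.3777

largest singular value 4, smallest 80/5189
κ = σ_max/σ_min = 4/(80/5189) = 259.4500
κ_2(A)·‖δb‖/‖b‖ = 0.3777
solve Ax = b  →  x = [0.8000 0.6000]
2-norm of b is 4.0000; of x, 1.0000
re-solving with b+δb shifts x by Δx of norm 0.3777
relative error = 0.3777
tightness: 0.3777 against a bound of 0.3777; the bound is attained (ratio 1)


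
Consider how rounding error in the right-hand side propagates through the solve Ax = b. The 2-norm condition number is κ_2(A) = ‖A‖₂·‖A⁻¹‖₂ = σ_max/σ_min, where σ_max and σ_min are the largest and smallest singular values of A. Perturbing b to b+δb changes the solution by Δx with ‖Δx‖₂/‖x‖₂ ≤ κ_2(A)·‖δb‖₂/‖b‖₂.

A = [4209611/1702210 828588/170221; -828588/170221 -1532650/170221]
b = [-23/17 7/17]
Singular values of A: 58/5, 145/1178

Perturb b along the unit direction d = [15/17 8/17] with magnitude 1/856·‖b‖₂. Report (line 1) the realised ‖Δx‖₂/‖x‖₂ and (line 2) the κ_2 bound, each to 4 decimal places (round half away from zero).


0.0017
0.1101

from the listed singular values, σ₁ = 58/5, σ_n = 145/1178
condition number: (58/5) ÷ (145/1178) = 94.2400
worst-case relative error ≤ 94.2400 × 1/856 = 0.1101
solve Ax = b  →  x = [7.1278 -3.8992]
‖b‖₂ = 1.4142 and ‖x‖₂ = 8.1246
δb = ε·‖b‖·d = [0.0015 0.0008]; solving A·Δx = δb gives ‖Δx‖ = 0.0134
relative error = 0.0017
so the bound overstates the realised error by a factor of ≈ 66.6415 (computed from the unrounded values)


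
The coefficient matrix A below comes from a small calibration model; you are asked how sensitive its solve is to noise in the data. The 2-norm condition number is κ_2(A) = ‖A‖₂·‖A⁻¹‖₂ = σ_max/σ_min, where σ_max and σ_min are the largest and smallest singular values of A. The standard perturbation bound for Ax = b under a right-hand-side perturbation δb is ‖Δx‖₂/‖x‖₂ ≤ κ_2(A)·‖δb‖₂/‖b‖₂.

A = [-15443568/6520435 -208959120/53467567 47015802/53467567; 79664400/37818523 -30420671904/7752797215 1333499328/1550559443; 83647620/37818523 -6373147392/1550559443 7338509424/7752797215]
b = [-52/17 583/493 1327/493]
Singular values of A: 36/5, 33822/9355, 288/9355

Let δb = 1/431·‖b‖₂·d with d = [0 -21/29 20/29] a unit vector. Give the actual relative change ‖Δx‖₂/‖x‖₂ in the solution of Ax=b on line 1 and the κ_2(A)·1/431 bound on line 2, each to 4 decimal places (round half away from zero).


0.0098
0.5426

from the listed singular values, σ₁ = 36/5, σ_n = 288/9355
condition number: (36/5) ÷ (288/9355) = 233.8750
κ_2(A)·‖δb‖/‖b‖ = 0.5426
solve Ax = b  →  x = [1.1099 7.2351 31.6668]
‖b‖₂ = 4.2426 and ‖x‖₂ = 32.5018
with δb = [0.0000 -0.0071 0.0068], A·Δx = δb → ‖Δx‖ = 0.3197
realised ‖Δx‖/‖x‖ = 0.0098
so the bound overstates the realised error by a factor of ≈ 55.1573 (computed from the unrounded values)


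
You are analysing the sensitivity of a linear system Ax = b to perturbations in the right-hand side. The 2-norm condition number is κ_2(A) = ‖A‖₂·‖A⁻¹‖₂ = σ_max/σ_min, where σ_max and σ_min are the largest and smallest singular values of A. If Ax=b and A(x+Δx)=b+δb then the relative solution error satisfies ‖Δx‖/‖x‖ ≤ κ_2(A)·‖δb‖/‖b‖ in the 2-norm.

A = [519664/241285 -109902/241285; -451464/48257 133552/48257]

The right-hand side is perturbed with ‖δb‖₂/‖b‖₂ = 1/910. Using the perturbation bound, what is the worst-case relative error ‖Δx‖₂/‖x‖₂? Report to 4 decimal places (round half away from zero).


M = AᵀA = [3191876416/34633225 -930672288/34633225; -930672288/34633225 272446084/34633225]. tr(M)=138572900/1385329, det(M)=4000000/1385329
λ_max, λ_min = (138572900/1385329 ± √19180283350410000/1919136438241)/2 = 100, 40000/1385329
κ_2(A) = √(λ_max/λ_min) = √(100 / (40000/1385329)) = 58.8500
worst-case relative error ≤ 58.8500 × 1/910 = 0.0647

0.0647


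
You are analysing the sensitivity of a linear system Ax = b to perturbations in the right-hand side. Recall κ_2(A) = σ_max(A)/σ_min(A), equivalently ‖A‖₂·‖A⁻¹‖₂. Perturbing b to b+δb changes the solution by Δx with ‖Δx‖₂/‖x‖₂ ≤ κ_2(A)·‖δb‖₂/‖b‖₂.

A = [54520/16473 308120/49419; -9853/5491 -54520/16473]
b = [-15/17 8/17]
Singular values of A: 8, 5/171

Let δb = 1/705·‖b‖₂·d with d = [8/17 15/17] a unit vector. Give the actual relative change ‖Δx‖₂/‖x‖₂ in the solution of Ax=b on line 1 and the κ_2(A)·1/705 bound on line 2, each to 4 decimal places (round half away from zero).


σ_max = 8, σ_min = 5/171
κ_2(A) = 8 / (5/171) = 273.6000
perturbation bound = 273.6000·1/705 = 0.3881
solve Ax = b  →  x = [-0.0588 -0.1103]
‖b‖ = 1.0000, ‖x‖ = 0.1250
Δx = A⁻¹·δb where δb = 1/705·1.0000·d; ‖Δx‖ = 0.0485
relative error = 0.3881
realised/bound = 1 exactly: the bound is attained for this b and d

0.3881
0.3881


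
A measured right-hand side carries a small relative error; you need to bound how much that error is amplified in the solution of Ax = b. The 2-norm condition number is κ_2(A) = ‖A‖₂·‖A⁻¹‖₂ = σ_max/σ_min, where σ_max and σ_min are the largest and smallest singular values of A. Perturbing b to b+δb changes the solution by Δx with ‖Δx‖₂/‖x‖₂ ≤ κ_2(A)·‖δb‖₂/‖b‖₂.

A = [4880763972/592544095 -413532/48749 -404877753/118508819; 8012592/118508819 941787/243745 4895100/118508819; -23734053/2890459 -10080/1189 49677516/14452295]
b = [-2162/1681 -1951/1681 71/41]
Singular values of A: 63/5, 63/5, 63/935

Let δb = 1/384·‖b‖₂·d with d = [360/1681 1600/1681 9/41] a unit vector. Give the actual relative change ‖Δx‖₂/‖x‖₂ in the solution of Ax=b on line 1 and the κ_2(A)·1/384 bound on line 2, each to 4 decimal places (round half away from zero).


0.0064
0.4870

from the listed singular values, σ₁ = 63/5, σ_n = 63/935
condition number: (63/5) ÷ (63/935) = 187.0000
κ_2(A)·‖δb‖/‖b‖ = 0.4870
solve Ax = b  →  x = [-5.8648 -0.0520 -13.6344]
‖b‖₂ = 2.4495 and ‖x‖₂ = 14.8423
δb = ε·‖b‖·d = [0.0014 0.0061 0.0014]; solving A·Δx = δb gives ‖Δx‖ = 0.0947
realised ‖Δx‖/‖x‖ = 0.0064
tightness: 0.0064 against a bound of 0.4870 (unrounded ratio ≈ 0.0131)


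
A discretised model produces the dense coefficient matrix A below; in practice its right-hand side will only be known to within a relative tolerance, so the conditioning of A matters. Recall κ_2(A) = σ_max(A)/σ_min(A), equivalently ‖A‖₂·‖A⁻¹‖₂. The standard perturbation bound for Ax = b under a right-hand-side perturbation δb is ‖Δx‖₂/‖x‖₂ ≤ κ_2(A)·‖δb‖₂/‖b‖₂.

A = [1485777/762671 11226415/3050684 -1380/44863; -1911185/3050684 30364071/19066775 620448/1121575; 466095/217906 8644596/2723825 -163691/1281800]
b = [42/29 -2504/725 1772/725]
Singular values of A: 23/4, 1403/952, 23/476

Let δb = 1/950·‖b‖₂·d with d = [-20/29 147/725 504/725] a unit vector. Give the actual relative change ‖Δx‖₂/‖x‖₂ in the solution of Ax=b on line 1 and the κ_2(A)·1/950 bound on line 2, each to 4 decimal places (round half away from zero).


0.0356
0.1253

σ_max = 23/4, σ_min = 23/476
κ_2(A) = (23/4) / (23/476) = 119.0000
κ_2(A)·‖δb‖/‖b‖ = 0.1253
solve Ax = b  →  x = [2.3743 -0.8721 -1.0439]
‖b‖ = 4.4721, ‖x‖ = 2.7364
δb = ε·‖b‖·d = [-0.0032 0.0010 0.0033]; solving A·Δx = δb gives ‖Δx‖ = 0.0974
relative error = 0.0356
tightness: 0.0356 against a bound of 0.1253 (unrounded ratio ≈ 0.2842)


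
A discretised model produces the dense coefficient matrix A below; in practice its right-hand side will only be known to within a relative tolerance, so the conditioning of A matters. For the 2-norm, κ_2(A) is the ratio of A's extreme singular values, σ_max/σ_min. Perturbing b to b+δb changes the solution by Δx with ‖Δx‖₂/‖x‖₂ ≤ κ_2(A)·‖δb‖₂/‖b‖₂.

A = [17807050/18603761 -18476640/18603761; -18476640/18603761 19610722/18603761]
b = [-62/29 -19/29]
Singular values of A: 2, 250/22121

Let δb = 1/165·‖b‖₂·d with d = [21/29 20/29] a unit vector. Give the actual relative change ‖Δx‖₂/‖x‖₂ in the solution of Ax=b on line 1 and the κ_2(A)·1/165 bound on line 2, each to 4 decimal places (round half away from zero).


σ_max = 2, σ_min = 250/22121
κ_2(A) = 2 / (250/22121) = 176.9680
perturbation bound = 176.9680·1/165 = 1.0725
solve Ax = b  →  x = [-128.4941 -121.6848]
‖b‖₂ = 2.2361 and ‖x‖₂ = 176.9687
Δx = A⁻¹·δb where δb = 1/165·2.2361·d; ‖Δx‖ = 1.1991
dividing the unrounded norms, ‖Δx‖/‖x‖ = 0.0068
tightness: 0.0068 against a bound of 1.0725 (unrounded ratio ≈ 0.0063)

0.0068
1.0725


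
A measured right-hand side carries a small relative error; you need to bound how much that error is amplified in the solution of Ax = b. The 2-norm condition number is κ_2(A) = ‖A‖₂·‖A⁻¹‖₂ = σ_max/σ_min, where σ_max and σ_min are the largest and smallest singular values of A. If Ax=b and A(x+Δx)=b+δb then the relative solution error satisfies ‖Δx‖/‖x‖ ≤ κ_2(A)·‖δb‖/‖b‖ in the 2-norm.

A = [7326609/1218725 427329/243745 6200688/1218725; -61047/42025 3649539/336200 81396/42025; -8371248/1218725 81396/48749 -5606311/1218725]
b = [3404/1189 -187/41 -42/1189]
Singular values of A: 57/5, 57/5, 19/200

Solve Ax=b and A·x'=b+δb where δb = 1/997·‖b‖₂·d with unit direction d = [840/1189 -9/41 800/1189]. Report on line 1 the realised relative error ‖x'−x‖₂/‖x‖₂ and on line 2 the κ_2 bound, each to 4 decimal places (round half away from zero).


σ_max = 57/5, σ_min = 19/200
κ = σ_max/σ_min = (57/5)/(19/200) = 120.0000
worst-case relative error ≤ 120.0000 × 1/997 = 0.1204
solve Ax = b  →  x = [-18.2987 -7.2743 24.6906]
2-norm of b is 5.3852; of x, 31.5814
re-solving with b+δb shifts x by Δx of norm 0.0569
relative error = 0.0018
so the bound overstates the realised error by a factor of ≈ 66.8555 (computed from the unrounded values)

0.0018
0.1204


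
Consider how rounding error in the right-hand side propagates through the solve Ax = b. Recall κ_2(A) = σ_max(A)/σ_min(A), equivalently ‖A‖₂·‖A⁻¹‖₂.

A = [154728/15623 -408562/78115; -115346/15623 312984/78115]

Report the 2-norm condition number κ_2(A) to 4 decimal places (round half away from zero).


M = AᵀA = [37245453700/244078129 -19863486720/244078129; -19863486720/244078129 10595275684/244078129]. tr(M)=165538856/844561, det(M)=960400/844561
eigenvalues of AᵀA: λ = (tr ± √(tr²−4·det))/2 = 196, 4900/844561
so κ_2 = √(196 / (4900/844561)) = 183.8000

183.8000


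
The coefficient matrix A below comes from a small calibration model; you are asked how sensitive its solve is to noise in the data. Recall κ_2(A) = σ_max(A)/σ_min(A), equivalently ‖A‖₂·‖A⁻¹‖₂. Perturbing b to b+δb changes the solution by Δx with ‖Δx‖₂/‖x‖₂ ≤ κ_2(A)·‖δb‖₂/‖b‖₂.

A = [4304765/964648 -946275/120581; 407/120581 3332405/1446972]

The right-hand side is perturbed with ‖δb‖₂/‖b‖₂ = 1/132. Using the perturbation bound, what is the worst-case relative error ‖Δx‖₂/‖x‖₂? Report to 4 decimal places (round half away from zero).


AᵀA = [11023802681/553566784 -7268151055/207587544; -7268151055/207587544 83312172025/1245525264]; tr = 1496411461/17239104, det = 29283765625/275825664
eigenvalues of AᵀA: λ = (tr ± √(tr²−4·det))/2 = 1369/16, 21390625/17239104
κ_2(A) = √(λ_max/λ_min) = √((1369/16) / (21390625/17239104)) = 8.3040
perturbation bound = 8.3040·1/132 = 0.0629

0.0629


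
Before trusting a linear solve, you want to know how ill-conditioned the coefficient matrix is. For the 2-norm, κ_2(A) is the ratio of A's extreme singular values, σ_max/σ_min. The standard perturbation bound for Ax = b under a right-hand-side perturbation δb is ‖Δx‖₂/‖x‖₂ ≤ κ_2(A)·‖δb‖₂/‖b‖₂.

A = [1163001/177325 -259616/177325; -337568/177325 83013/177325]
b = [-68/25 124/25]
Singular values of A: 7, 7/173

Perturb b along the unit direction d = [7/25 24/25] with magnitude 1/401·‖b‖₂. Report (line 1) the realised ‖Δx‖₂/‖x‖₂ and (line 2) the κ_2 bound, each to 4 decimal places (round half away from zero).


0.0035
0.4314

σ_max = 7, σ_min = 7/173
κ_2(A) = 7 / (7/173) = 173.0000
worst-case relative error ≤ 173.0000 × 1/401 = 0.4314
solve Ax = b  →  x = [21.1429 96.5714]
‖b‖ = 5.6569, ‖x‖ = 98.8588
δb = ε·‖b‖·d = [0.0039 0.0135]; solving A·Δx = δb gives ‖Δx‖ = 0.3486
realised ‖Δx‖/‖x‖ = 0.0035
so the bound overstates the realised error by a factor of ≈ 122.3315 (computed from the unrounded values)


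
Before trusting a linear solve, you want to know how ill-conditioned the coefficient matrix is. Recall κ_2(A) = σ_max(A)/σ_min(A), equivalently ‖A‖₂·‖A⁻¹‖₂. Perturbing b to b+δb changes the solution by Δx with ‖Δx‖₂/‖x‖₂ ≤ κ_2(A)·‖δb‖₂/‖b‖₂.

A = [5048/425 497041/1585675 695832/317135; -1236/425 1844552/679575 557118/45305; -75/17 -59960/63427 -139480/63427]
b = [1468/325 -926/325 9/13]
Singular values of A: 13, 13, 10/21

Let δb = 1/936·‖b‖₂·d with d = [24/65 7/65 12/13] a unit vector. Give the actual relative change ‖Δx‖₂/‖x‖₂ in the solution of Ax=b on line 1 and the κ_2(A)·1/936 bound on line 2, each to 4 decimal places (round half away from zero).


0.0029
0.0292

largest singular value 13, smallest 10/21
κ = σ_max/σ_min = 13/(10/21) = 27.3000
worst-case relative error ≤ 27.3000 × 1/936 = 0.0292
solve Ax = b  →  x = [0.3484 -4.1333 0.7630]
‖b‖ = 5.3852, ‖x‖ = 4.2176
Δx = A⁻¹·δb where δb = 1/936·5.3852·d; ‖Δx‖ = 0.0121
dividing the unrounded norms, ‖Δx‖/‖x‖ = 0.0029
realised/bound (from unrounded values) ≈ 0.0982


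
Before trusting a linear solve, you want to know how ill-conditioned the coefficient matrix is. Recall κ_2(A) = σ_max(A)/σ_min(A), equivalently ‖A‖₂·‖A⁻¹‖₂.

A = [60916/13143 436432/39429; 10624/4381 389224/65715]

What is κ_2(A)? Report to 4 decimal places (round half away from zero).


M = AᵀA = [4726583440/172738449 170144500544/2591076735; 170144500544/2591076735 6125280165184/38866151025]. tr(M)=42537049936/229977225, det(M)=85525504/229977225
solving λ² − 42537049936/229977225·λ + 85525504/229977225 = 0 gives λ = 4624/25, 18496/9199089
σ_max=√(4624/25)=(68/5), σ_min=√(18496/9199089)=(136/3033) → κ = 303.3000

303.3000


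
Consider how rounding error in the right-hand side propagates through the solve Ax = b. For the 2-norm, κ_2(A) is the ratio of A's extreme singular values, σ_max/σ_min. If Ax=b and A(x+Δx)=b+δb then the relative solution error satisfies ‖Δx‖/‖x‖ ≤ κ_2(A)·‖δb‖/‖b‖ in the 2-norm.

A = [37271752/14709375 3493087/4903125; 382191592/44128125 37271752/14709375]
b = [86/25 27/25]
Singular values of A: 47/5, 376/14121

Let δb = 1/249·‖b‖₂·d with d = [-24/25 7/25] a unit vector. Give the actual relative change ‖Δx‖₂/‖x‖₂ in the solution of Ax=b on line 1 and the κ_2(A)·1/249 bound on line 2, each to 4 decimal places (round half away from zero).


σ_max = 47/5, σ_min = 376/14121
κ_2(A) = (47/5) / (376/14121) = 353.0250
perturbation bound = 353.0250·1/249 = 1.4178
solve Ax = b  →  x = [31.7512 -108.1013]
‖b‖ = 3.6056, ‖x‖ = 112.6678
re-solving with b+δb shifts x by Δx of norm 0.5438
relative error = 0.0048
realised/bound (from unrounded values) ≈ 0.0034

0.0048
1.4178


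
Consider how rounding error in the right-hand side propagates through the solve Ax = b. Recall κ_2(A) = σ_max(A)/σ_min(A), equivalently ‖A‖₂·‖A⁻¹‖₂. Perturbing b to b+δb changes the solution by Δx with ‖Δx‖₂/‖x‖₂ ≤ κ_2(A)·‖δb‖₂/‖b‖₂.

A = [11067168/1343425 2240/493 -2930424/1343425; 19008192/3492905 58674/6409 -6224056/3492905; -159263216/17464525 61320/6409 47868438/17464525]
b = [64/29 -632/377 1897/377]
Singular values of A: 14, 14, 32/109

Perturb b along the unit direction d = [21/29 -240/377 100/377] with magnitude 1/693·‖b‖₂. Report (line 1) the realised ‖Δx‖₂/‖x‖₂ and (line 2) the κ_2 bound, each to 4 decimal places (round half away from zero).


σ_max = 14, σ_min = 32/109
κ = σ_max/σ_min = 14/(32/109) = 47.6875
perturbation bound = 47.6875·1/693 = 0.0688
solve Ax = b  →  x = [3.6254 0.2185 13.1353]
‖b‖₂ = 5.7446 and ‖x‖₂ = 13.6282
δb = ε·‖b‖·d = [0.0060 -0.0053 0.0022]; solving A·Δx = δb gives ‖Δx‖ = 0.0282
realised ‖Δx‖/‖x‖ = 0.0021
realised/bound (from unrounded values) ≈ 0.0301

0.0021
0.0688


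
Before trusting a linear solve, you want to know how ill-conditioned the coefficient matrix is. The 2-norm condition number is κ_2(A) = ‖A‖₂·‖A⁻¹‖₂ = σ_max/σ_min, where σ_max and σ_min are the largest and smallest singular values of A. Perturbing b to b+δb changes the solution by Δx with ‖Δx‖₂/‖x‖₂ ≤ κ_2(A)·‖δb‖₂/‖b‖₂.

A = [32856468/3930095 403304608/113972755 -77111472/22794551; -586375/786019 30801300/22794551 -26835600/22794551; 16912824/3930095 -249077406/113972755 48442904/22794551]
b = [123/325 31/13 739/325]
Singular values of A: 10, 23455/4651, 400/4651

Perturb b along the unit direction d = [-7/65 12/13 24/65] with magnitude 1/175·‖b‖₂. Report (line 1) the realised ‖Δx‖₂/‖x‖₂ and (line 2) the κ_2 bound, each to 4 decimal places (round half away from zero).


largest singular value 10, smallest 400/4651
κ_2(A) = 10 / (400/4651) = 116.2750
bound on ‖Δx‖/‖x‖: κ·ε = 116.2750·1/175 = 0.6644
solve Ax = b  →  x = [0.1686 23.9522 25.3595]
‖b‖₂ = 3.3166 and ‖x‖₂ = 34.8832
Δx = A⁻¹·δb where δb = 1/175·3.3166·d; ‖Δx‖ = 0.2204
relative error = 0.0063
realised/bound (from unrounded values) ≈ 0.0095

0.0063
0.6644


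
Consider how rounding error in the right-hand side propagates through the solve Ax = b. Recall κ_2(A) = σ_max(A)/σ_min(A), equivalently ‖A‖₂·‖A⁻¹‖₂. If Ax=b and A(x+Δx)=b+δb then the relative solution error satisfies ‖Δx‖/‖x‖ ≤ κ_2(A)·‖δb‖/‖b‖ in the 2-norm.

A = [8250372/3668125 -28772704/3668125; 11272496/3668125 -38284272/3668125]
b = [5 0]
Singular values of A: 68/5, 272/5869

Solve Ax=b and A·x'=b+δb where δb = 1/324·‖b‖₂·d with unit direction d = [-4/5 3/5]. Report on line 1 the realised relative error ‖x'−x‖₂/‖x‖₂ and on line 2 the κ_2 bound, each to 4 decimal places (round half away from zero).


0.0039
0.9057

from the listed singular values, σ₁ = 68/5, σ_n = 272/5869
κ_2(A) = (68/5) / (272/5869) = 293.4500
worst-case relative error ≤ 293.4500 × 1/324 = 0.9057
solve Ax = b  →  x = [-82.7947 -24.3782]
2-norm of b is 5.0000; of x, 86.3091
Δx = A⁻¹·δb where δb = 1/324·5.0000·d; ‖Δx‖ = 0.3330
dividing the unrounded norms, ‖Δx‖/‖x‖ = 0.0039
realised/bound (from unrounded values) ≈ 0.0043


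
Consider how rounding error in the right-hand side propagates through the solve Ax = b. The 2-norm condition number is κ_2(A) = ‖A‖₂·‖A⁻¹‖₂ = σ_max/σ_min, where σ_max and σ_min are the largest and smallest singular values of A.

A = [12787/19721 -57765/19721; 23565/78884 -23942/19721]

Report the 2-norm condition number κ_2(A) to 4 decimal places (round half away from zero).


120.2500

AᵀA = [18765841/36820624 -10410525/4602578; -10410525/4602578 23136181/2301289]; tr = 231377/21904, det = 169/21904
eigenvalues of AᵀA: λ = (tr ± √(tr²−4·det))/2 = 169/16, 1/1369
κ_2(A) = √(λ_max/λ_min) = √((169/16) / (1/1369)) = 120.2500


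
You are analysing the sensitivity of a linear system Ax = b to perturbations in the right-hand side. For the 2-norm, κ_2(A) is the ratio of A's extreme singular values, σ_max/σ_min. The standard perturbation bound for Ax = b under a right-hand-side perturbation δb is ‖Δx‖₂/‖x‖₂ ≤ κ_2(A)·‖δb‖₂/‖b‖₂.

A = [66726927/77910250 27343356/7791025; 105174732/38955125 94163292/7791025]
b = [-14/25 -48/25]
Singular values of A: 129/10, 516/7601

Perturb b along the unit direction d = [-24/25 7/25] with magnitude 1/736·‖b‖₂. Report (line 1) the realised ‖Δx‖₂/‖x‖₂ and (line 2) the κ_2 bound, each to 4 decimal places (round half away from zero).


0.2582
0.2582

largest singular value 129/10, smallest 516/7601
condition number: (129/10) ÷ (516/7601) = 190.0250
bound on ‖Δx‖/‖x‖: κ·ε = 190.0250·1/736 = 0.2582
solve Ax = b  →  x = [-0.0340 -0.1513]
‖b‖₂ = 2.0000 and ‖x‖₂ = 0.1550
re-solving with b+δb shifts x by Δx of norm 0.0400
dividing the unrounded norms, ‖Δx‖/‖x‖ = 0.2582
so the bound is sharp here: realised error equals the bound


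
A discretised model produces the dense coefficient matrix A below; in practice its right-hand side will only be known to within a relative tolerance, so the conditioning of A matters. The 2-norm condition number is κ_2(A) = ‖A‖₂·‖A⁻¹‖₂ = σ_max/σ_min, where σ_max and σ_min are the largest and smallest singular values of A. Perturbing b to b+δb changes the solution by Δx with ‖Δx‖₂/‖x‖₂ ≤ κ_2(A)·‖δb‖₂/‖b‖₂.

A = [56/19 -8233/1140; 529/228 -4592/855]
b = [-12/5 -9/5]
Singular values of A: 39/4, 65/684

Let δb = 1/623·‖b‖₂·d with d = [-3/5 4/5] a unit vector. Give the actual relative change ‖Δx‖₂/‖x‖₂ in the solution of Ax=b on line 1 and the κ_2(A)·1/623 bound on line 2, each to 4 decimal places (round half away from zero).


0.1647
0.1647

from the listed singular values, σ₁ = 39/4, σ_n = 65/684
κ = σ_max/σ_min = (39/4)/(65/684) = 102.6000
κ_2(A)·‖δb‖/‖b‖ = 0.1647
solve Ax = b  →  x = [-0.1183 0.2840]
2-norm of b is 3.0000; of x, 0.3077
Δx = A⁻¹·δb where δb = 1/623·3.0000·d; ‖Δx‖ = 0.0507
dividing the unrounded norms, ‖Δx‖/‖x‖ = 0.1647
so the bound is sharp here: realised error equals the bound


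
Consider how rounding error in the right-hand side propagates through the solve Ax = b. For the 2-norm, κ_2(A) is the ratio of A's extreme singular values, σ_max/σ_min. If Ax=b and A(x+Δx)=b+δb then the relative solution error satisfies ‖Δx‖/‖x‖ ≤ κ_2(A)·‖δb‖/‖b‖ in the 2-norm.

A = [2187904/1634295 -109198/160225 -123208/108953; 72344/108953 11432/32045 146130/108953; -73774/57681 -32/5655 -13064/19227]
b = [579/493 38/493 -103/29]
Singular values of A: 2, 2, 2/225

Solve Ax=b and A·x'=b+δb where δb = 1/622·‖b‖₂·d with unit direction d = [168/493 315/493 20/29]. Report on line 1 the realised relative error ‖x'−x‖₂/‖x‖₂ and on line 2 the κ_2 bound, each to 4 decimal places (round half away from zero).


largest singular value 2, smallest 2/225
κ = σ_max/σ_min = 2/(2/225) = 225.0000
κ_2(A)·‖δb‖/‖b‖ = 0.3617
solve Ax = b  →  x = [42.2647 207.5000 -76.0588]
2-norm of b is 3.7417; of x, 225.0056
with δb = [0.0020 0.0038 0.0041], A·Δx = δb → ‖Δx‖ = 0.6767
relative error = 0.0030
so the bound overstates the realised error by a factor of ≈ 120.2705 (computed from the unrounded values)

0.0030
0.3617


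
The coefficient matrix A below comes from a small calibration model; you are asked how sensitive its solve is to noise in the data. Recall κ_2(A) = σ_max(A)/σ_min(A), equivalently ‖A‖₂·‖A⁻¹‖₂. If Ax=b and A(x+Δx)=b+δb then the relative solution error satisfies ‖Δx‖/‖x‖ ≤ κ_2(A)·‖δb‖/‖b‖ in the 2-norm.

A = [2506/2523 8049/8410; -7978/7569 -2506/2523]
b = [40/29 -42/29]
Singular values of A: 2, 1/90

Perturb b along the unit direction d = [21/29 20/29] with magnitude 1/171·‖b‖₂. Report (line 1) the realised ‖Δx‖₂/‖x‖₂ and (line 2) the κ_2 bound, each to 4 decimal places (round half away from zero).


σ_max = 2, σ_min = 1/90
κ_2(A) = 2 / (1/90) = 180.0000
κ_2(A)·‖δb‖/‖b‖ = 1.0526
solve Ax = b  →  x = [0.7241 0.6897]
‖b‖₂ = 2.0000 and ‖x‖₂ = 1.0000
δb = ε·‖b‖·d = [0.0085 0.0081]; solving A·Δx = δb gives ‖Δx‖ = 1.0526
relative error = 1.0526
realised/bound = 1 exactly: the bound is attained for this b and d

1.0526
1.0526


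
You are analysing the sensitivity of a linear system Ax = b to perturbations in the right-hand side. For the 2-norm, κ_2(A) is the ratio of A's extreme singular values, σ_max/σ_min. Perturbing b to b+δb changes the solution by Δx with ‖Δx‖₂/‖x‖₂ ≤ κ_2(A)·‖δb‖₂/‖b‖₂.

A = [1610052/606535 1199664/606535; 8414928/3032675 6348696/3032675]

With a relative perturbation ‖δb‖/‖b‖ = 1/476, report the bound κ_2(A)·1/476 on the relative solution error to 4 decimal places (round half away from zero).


M = AᵀA = [161257668624/10935930625 120941563968/10935930625; 120941563968/10935930625 90708422976/10935930625]. tr(M)=10078643664/437437225, det(M)=82944/17497489
solving λ² − 10078643664/437437225·λ + 82944/17497489 = 0 gives λ = 576/25, 3600/17497489
σ_max=√(576/25)=(24/5), σ_min=√(3600/17497489)=(60/4183) → κ = 334.6400
perturbation bound = 334.6400·1/476 = 0.7030

0.7030


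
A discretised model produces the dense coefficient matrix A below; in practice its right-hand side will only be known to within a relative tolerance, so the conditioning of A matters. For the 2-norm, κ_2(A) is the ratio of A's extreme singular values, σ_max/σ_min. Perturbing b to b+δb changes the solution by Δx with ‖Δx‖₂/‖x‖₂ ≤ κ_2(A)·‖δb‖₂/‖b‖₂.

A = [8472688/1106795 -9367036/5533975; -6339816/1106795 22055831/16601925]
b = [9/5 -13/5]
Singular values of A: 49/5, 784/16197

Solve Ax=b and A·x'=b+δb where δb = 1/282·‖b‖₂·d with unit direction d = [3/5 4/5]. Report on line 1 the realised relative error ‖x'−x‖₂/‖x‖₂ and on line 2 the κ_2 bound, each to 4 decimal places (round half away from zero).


from the listed singular values, σ₁ = 49/5, σ_n = 784/16197
κ = σ_max/σ_min = (49/5)/(784/16197) = 202.4625
bound on ‖Δx‖/‖x‖: κ·ε = 202.4625·1/282 = 0.7180
solve Ax = b  →  x = [-4.2363 -20.2227]
2-norm of b is 3.1623; of x, 20.6617
δb = ε·‖b‖·d = [0.0067 0.0090]; solving A·Δx = δb gives ‖Δx‖ = 0.2317
relative error = 0.0112
realised/bound (from unrounded values) ≈ 0.0156

0.0112
0.7180


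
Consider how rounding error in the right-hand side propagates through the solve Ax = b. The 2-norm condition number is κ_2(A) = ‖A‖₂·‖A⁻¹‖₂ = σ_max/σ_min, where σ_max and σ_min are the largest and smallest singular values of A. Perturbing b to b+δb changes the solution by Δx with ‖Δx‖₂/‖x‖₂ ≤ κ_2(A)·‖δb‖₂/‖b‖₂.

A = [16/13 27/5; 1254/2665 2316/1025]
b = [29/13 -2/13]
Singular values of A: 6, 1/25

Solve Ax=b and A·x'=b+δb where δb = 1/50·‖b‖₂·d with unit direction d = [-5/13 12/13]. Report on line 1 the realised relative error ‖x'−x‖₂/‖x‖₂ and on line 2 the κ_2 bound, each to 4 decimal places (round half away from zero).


largest singular value 6, smallest 1/25
κ = σ_max/σ_min = 6/(1/25) = 150.0000
κ_2(A)·‖δb‖/‖b‖ = 3.0000
solve Ax = b  →  x = [24.4634 -5.1626]
‖b‖₂ = 2.2361 and ‖x‖₂ = 25.0022
with δb = [-0.0172 0.0413], A·Δx = δb → ‖Δx‖ = 1.1180
realised ‖Δx‖/‖x‖ = 0.0447
realised/bound (from unrounded values) ≈ 0.0149

0.0447
3.0000


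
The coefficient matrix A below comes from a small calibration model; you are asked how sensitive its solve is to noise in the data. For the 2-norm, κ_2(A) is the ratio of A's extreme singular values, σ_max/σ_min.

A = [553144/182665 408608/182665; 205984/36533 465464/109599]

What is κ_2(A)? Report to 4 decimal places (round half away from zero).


form AᵀA = [4729077824/115455025 10640175104/346365075; 10640175104/346365075 23941393984/1039095225] with trace 2660123776/41563809 and determinant 2560000/41563809
solving λ² − 2660123776/41563809·λ + 2560000/41563809 = 0 gives λ = 64, 40000/41563809
so κ_2 = √(64 / (40000/41563809)) = 257.8800

257.8800
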